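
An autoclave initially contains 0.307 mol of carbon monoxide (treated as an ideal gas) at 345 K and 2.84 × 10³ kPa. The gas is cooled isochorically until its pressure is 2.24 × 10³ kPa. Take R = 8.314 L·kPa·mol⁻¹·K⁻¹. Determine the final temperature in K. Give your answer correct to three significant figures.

From PV = nRT: V₁ = nRT₁/P₁ = 0.3101 L.
V constant ⇒ P ∝ T: V₂ = V₁; T₂ = T₁·(P₂/P₁) = 272.1 K.

T₂ ≈ 272 K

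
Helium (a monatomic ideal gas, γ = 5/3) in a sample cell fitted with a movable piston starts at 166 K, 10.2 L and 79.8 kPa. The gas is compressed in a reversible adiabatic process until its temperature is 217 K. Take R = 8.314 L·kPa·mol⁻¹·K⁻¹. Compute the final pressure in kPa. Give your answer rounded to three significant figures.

Adiabatic (γ = 5/3), T V^(γ−1) and P V^γ constant: P₂ = P₁·(T₂/T₁)^(γ/(γ−1)) = 155.9 kPa; V₂ = V₁·(T₁/T₂)^(1/(γ−1)) = 6.825 L.

P₂ ≈ 156 kPa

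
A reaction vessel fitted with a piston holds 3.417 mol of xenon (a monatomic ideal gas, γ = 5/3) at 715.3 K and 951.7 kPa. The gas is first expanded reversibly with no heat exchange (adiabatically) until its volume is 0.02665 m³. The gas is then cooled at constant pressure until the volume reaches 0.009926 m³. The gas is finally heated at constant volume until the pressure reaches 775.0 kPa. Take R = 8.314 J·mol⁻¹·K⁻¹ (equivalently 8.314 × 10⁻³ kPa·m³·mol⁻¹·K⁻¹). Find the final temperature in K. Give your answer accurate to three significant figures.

T₄ ≈ 271 K

From PV = nRT: V₁ = nRT₁/P₁ = 0.02135 m³.
Adiabatic (γ = 5/3), T V^(γ−1) and P V^γ constant: T₂ = T₁·(V₁/V₂)^(γ−1) = 617.0 K; P₂ = P₁·(V₁/V₂)^γ = 657.8 kPa.
P constant ⇒ V ∝ T: P₃ = P₂; T₃ = T₂·(V₃/V₂) = 229.8 K.
Isochoric, so P/T is constant: V₄ = V₃; T₄ = T₃·(P₄/P₃) = 270.8 K.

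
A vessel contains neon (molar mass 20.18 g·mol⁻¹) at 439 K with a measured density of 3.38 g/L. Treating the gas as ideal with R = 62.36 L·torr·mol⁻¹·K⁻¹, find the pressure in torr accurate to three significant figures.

P ≈ 4.59e+03 torr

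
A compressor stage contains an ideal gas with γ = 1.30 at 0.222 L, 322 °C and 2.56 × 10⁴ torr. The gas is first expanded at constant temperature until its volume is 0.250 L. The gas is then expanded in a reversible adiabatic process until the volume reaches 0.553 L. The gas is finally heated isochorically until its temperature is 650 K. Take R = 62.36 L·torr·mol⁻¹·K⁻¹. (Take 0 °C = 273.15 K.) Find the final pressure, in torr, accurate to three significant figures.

Convert: T₁ = 595.1 K.
Isothermal, so P V is constant: T₂ = T₁; P₂ = P₁·(V₁/V₂) = 2.273e+04 torr.
Reversible adiabatic, γ = 1.30: T₃ = T₂·(V₂/V₃)^(γ−1) = 469.0 K; P₃ = P₂·(V₂/V₃)^γ = 8099 torr.
V constant ⇒ P ∝ T: V₄ = V₃; P₄ = P₃·(T₄/T₃) = 1.122e+04 torr.

P₄ ≈ 1.12e+04 torr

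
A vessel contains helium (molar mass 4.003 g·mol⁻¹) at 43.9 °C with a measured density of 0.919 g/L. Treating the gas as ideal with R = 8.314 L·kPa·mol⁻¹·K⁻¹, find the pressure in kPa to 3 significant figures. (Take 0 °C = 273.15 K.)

P ≈ 605 kPa

ρ = PM/(RT) ⇒ P = ρRT/M = (0.919 × 8.314 × 317.0) / 4.003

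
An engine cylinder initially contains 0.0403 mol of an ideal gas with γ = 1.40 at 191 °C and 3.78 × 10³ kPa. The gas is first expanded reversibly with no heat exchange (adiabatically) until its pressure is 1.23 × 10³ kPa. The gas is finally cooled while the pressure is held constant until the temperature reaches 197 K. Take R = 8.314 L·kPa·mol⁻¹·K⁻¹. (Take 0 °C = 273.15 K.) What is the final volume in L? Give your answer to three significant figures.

V₃ ≈ 0.0537 L

Convert: T₁ = 464.1 K.
From PV = nRT: V₁ = nRT₁/P₁ = 0.04114 L.
Reversible adiabatic, γ = 1.40: T₂ = T₁·(P₂/P₁)^((γ−1)/γ) = 336.8 K; V₂ = V₁·(P₁/P₂)^(1/γ) = 0.09174 L.
Isobaric, so V/T is constant: P₃ = P₂; V₃ = V₂·(T₃/T₂) = 0.05366 L.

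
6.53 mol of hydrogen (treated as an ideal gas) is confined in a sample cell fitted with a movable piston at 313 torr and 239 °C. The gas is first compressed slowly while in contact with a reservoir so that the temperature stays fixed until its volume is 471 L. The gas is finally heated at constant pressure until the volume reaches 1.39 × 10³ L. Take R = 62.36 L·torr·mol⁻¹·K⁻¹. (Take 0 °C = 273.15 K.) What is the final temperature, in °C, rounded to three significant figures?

Convert: T₁ = 512.1 K.
From PV = nRT: V₁ = nRT₁/P₁ = 666.3 L.
T constant ⇒ Boyle's law P V = const: T₂ = T₁; P₂ = P₁·(V₁/V₂) = 442.8 torr.
Isobaric, so V/T is constant: P₃ = P₂; T₃ = T₂·(V₃/V₂) = 1511 K.

T₃ ≈ 1.24e+03 °C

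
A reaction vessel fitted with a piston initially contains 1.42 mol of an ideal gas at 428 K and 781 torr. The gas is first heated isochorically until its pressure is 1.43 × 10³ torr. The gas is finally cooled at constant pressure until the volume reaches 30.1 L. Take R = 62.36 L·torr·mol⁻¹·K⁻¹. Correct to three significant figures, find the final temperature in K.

From PV = nRT: V₁ = nRT₁/P₁ = 48.53 L.
V constant ⇒ P ∝ T: V₂ = V₁; T₂ = T₁·(P₂/P₁) = 783.7 K.
Isobaric, so V/T is constant: P₃ = P₂; T₃ = T₂·(V₃/V₂) = 486.1 K.

T₃ ≈ 486 K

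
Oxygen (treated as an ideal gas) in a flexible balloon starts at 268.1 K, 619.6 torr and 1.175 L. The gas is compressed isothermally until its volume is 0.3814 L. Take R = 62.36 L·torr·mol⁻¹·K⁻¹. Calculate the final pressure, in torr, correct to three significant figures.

Isothermal, so P V is constant: T₂ = T₁; P₂ = P₁·(V₁/V₂) = 1909 torr.

P₂ ≈ 1.91e+03 torr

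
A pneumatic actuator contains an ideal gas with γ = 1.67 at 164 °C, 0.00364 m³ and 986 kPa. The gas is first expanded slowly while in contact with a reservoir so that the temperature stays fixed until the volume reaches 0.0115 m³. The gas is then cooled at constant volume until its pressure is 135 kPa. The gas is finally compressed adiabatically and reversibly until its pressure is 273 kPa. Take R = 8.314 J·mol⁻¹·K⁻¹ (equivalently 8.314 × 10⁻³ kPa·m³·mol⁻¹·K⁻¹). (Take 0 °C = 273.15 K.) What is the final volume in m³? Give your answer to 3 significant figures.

Convert: T₁ = 437.1 K.
T constant ⇒ Boyle's law P V = const: T₂ = T₁; P₂ = P₁·(V₁/V₂) = 312.1 kPa.
V constant ⇒ P ∝ T: V₃ = V₂; T₃ = T₂·(P₃/P₂) = 189.1 K.
Reversible adiabatic, γ = 1.67: T₄ = T₃·(P₄/P₃)^((γ−1)/γ) = 250.8 K; V₄ = V₃·(P₃/P₄)^(1/γ) = 0.007543 m³.

V₄ ≈ 0.00754 m³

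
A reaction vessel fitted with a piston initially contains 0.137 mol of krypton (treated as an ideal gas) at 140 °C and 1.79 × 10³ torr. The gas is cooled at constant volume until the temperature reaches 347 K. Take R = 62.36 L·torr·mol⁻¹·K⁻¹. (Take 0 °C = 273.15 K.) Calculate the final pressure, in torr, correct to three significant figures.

Convert: T₁ = 413.1 K.
From PV = nRT: V₁ = nRT₁/P₁ = 1.972 L.
Isochoric, so P/T is constant: V₂ = V₁; P₂ = P₁·(T₂/T₁) = 1503 torr.

P₂ ≈ 1.50e+03 torr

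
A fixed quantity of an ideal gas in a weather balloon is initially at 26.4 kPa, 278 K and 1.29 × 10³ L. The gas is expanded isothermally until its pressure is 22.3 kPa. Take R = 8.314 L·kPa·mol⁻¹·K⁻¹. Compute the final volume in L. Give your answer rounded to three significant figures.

V₂ ≈ 1.53e+03 L

Isothermal, so P V is constant: T₂ = T₁; V₂ = V₁·(P₁/P₂) = 1527 L.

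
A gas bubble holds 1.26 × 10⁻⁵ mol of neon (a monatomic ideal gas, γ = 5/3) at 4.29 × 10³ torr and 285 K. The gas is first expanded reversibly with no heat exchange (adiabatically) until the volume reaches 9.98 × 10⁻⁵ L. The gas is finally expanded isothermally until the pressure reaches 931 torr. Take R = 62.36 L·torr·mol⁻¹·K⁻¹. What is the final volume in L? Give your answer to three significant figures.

From PV = nRT: V₁ = nRT₁/P₁ = 5.220e-05 L.
Reversible adiabatic, γ = 5/3: T₂ = T₁·(V₁/V₂)^(γ−1) = 185.0 K; P₂ = P₁·(V₁/V₂)^γ = 1457 torr.
T constant ⇒ Boyle's law P V = const: T₃ = T₂; V₃ = V₂·(P₂/P₃) = 0.0001561 L.

V₃ ≈ 0.000156 L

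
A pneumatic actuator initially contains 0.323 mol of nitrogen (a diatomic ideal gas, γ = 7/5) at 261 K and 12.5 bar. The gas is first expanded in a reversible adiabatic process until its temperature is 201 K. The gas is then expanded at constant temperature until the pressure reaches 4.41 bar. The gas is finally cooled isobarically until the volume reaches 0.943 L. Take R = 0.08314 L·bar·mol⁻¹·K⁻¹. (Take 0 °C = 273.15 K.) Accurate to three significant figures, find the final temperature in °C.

From PV = nRT: V₁ = nRT₁/P₁ = 0.5607 L.
Reversible adiabatic, γ = 7/5: P₂ = P₁·(T₂/T₁)^(γ/(γ−1)) = 5.010 bar; V₂ = V₁·(T₁/T₂)^(1/(γ−1)) = 1.077 L.
T constant ⇒ Boyle's law P V = const: T₃ = T₂; V₃ = V₂·(P₂/P₃) = 1.224 L.
P constant ⇒ V ∝ T: P₄ = P₃; T₄ = T₃·(V₄/V₃) = 154.9 K.

T₄ ≈ -118 °C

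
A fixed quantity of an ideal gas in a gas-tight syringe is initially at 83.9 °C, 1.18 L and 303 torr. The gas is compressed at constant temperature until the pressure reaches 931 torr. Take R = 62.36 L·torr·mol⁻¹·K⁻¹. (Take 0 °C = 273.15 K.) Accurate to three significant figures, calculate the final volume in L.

V₂ ≈ 0.384 L

Convert: T₁ = 357.0 K.
Isothermal, so P V is constant: T₂ = T₁; V₂ = V₁·(P₁/P₂) = 0.3840 L.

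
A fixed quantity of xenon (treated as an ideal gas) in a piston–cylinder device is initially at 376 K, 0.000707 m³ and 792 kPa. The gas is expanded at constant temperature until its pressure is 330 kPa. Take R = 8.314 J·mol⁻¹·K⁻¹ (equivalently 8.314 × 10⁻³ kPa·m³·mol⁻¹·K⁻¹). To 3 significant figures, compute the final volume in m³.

Isothermal, so P V is constant: T₂ = T₁; V₂ = V₁·(P₁/P₂) = 0.001697 m³.

V₂ ≈ 0.00170 m³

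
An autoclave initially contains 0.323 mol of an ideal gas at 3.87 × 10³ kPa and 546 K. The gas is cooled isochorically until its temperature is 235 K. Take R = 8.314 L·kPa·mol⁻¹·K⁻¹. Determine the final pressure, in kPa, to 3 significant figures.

P₂ ≈ 1.67e+03 kPa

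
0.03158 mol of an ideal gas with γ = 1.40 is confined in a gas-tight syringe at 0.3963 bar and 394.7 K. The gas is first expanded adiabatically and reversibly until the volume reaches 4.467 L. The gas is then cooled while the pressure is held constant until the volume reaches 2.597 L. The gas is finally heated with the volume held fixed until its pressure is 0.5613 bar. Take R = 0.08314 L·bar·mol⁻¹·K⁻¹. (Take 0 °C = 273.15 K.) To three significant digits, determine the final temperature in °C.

From PV = nRT: V₁ = nRT₁/P₁ = 2.615 L.
Reversible adiabatic, γ = 1.40: T₂ = T₁·(V₁/V₂)^(γ−1) = 318.6 K; P₂ = P₁·(V₁/V₂)^γ = 0.1873 bar.
Isobaric, so V/T is constant: P₃ = P₂; T₃ = T₂·(V₃/V₂) = 185.2 K.
V constant ⇒ P ∝ T: V₄ = V₃; T₄ = T₃·(P₄/P₃) = 555.2 K.

T₄ ≈ 282 °C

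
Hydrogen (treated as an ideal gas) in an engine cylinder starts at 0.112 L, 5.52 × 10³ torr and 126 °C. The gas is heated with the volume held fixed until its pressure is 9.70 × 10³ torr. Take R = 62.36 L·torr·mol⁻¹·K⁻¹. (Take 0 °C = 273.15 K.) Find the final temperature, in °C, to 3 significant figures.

Convert: T₁ = 399.1 K.
Isochoric, so P/T is constant: V₂ = V₁; T₂ = T₁·(P₂/P₁) = 701.4 K.

T₂ ≈ 428 °C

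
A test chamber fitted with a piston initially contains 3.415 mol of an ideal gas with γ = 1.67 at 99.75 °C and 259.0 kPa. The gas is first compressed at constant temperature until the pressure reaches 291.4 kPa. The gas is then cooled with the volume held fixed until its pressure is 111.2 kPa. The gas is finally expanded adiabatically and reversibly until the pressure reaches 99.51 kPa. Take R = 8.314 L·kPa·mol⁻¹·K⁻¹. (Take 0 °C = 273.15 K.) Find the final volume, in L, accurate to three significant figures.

Convert: T₁ = 372.9 K.
From PV = nRT: V₁ = nRT₁/P₁ = 40.88 L.
T constant ⇒ Boyle's law P V = const: T₂ = T₁; V₂ = V₁·(P₁/P₂) = 36.33 L.
Isochoric, so P/T is constant: V₃ = V₂; T₃ = T₂·(P₃/P₂) = 142.3 K.
Adiabatic (γ = 1.67), T V^(γ−1) and P V^γ constant: T₄ = T₃·(P₄/P₃)^((γ−1)/γ) = 136.1 K; V₄ = V₃·(P₃/P₄)^(1/γ) = 38.83 L.

V₄ ≈ 38.8 L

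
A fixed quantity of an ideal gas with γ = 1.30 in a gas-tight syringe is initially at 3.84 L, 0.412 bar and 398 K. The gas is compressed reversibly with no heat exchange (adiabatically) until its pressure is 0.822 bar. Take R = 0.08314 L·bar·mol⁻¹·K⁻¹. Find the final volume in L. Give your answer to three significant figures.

Adiabatic (γ = 1.30), T V^(γ−1) and P V^γ constant: T₂ = T₁·(P₂/P₁)^((γ−1)/γ) = 466.8 K; V₂ = V₁·(P₁/P₂)^(1/γ) = 2.257 L.

V₂ ≈ 2.26 L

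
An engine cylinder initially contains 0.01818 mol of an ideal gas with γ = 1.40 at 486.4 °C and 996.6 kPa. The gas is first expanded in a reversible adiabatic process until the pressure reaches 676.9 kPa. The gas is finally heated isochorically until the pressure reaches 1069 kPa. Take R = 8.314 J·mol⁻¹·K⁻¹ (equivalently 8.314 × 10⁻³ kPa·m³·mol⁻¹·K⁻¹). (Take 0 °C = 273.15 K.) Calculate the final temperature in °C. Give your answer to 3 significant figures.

T₃ ≈ 801 °C

Convert: T₁ = 759.5 K.
From PV = nRT: V₁ = nRT₁/P₁ = 0.0001152 m³.
Adiabatic (γ = 1.40), T V^(γ−1) and P V^γ constant: T₂ = T₁·(P₂/P₁)^((γ−1)/γ) = 680.1 K; V₂ = V₁·(P₁/P₂)^(1/γ) = 0.0001519 m³.
Isochoric, so P/T is constant: V₃ = V₂; T₃ = T₂·(P₃/P₂) = 1074 K.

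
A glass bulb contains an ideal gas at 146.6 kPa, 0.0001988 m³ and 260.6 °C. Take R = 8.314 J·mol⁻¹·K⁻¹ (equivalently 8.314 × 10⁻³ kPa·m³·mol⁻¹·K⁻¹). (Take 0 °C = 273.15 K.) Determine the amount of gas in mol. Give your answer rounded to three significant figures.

n ≈ 0.00657 mol

Convert: T = 533.75 K.
PV = nRT ⇒ n = PV/(RT) = (146.6 × 0.0001988) / (8.314 × 10⁻³ × 533.75)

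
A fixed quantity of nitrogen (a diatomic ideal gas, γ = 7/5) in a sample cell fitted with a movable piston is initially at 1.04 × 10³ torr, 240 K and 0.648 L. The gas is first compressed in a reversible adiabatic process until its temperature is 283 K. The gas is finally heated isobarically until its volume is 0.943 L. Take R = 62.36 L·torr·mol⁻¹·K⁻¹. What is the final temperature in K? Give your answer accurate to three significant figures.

T₃ ≈ 622 K

Adiabatic (γ = 7/5), T V^(γ−1) and P V^γ constant: P₂ = P₁·(T₂/T₁)^(γ/(γ−1)) = 1852 torr; V₂ = V₁·(T₁/T₂)^(1/(γ−1)) = 0.4292 L.
P constant ⇒ V ∝ T: P₃ = P₂; T₃ = T₂·(V₃/V₂) = 621.8 K.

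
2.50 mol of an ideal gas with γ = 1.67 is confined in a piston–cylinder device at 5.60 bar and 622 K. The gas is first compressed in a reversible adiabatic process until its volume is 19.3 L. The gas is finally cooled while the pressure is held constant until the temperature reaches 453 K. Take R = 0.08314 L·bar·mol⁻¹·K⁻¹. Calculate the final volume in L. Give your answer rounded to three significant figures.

From PV = nRT: V₁ = nRT₁/P₁ = 23.09 L.
Adiabatic (γ = 1.67), T V^(γ−1) and P V^γ constant: T₂ = T₁·(V₁/V₂)^(γ−1) = 701.3 K; P₂ = P₁·(V₁/V₂)^γ = 7.553 bar.
Isobaric, so V/T is constant: P₃ = P₂; V₃ = V₂·(T₃/T₂) = 12.47 L.

V₃ ≈ 12.5 L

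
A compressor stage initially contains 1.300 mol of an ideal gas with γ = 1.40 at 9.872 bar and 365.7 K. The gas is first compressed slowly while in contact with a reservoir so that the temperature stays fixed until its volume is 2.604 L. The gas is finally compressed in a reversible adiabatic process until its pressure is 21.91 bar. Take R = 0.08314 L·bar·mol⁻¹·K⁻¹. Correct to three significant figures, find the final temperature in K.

From PV = nRT: V₁ = nRT₁/P₁ = 4.004 L.
Isothermal, so P V is constant: T₂ = T₁; P₂ = P₁·(V₁/V₂) = 15.18 bar.
Adiabatic (γ = 1.40), T V^(γ−1) and P V^γ constant: T₃ = T₂·(P₃/P₂)^((γ−1)/γ) = 406.1 K; V₃ = V₂·(P₂/P₃)^(1/γ) = 2.003 L.

T₃ ≈ 406 K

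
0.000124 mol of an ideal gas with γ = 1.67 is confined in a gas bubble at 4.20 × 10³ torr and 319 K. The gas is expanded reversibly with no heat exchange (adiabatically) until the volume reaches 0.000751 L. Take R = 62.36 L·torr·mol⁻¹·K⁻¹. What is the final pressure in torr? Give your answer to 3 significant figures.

P₂ ≈ 2.79e+03 torr

From PV = nRT: V₁ = nRT₁/P₁ = 0.0005873 L.
Reversible adiabatic, γ = 1.67: T₂ = T₁·(V₁/V₂)^(γ−1) = 270.6 K; P₂ = P₁·(V₁/V₂)^γ = 2786 torr.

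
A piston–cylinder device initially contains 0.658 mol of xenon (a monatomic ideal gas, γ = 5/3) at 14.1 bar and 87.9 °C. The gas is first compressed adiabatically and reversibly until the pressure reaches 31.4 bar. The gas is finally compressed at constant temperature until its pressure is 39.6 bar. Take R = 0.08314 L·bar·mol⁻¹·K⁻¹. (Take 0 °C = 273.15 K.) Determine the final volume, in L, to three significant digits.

Convert: T₁ = 361.0 K.
From PV = nRT: V₁ = nRT₁/P₁ = 1.401 L.
Reversible adiabatic, γ = 5/3: T₂ = T₁·(P₂/P₁)^((γ−1)/γ) = 497.3 K; V₂ = V₁·(P₁/P₂)^(1/γ) = 0.8665 L.
Isothermal, so P V is constant: T₃ = T₂; V₃ = V₂·(P₂/P₃) = 0.6871 L.

V₃ ≈ 0.687 L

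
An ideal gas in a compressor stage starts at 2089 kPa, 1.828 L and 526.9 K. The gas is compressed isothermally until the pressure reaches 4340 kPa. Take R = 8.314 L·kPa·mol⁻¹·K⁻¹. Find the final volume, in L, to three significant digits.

V₂ ≈ 0.880 L

T constant ⇒ Boyle's law P V = const: T₂ = T₁; V₂ = V₁·(P₁/P₂) = 0.8799 L.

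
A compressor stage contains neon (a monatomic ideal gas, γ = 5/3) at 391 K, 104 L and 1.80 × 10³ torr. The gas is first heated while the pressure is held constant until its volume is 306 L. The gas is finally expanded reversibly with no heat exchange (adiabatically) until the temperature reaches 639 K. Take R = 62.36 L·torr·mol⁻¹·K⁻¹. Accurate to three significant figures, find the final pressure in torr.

P₃ ≈ 414 torr

Isobaric, so V/T is constant: P₂ = P₁; T₂ = T₁·(V₂/V₁) = 1150 K.
Reversible adiabatic, γ = 5/3: P₃ = P₂·(T₃/T₂)^(γ/(γ−1)) = 413.9 torr; V₃ = V₂·(T₂/T₃)^(1/(γ−1)) = 739.2 L.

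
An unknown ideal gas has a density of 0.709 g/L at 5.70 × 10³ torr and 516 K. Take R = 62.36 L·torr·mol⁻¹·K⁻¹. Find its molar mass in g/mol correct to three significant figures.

ρ = PM/(RT) ⇒ M = ρRT/P = (0.709 × 62.36 × 516.0) / 5.70e+03

M ≈ 4.00 g/mol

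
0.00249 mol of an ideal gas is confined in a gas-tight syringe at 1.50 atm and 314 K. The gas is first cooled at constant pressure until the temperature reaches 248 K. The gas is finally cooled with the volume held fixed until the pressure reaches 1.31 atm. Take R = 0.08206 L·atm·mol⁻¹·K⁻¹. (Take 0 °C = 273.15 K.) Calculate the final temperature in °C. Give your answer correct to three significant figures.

From PV = nRT: V₁ = nRT₁/P₁ = 0.04277 L.
P constant ⇒ V ∝ T: P₂ = P₁; V₂ = V₁·(T₂/T₁) = 0.03378 L.
Isochoric, so P/T is constant: V₃ = V₂; T₃ = T₂·(P₃/P₂) = 216.6 K.

T₃ ≈ -56.6 °C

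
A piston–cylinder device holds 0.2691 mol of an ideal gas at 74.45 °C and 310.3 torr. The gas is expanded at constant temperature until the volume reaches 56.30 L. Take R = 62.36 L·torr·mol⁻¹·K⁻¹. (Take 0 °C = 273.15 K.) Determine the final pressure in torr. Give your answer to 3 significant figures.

P₂ ≈ 104 torr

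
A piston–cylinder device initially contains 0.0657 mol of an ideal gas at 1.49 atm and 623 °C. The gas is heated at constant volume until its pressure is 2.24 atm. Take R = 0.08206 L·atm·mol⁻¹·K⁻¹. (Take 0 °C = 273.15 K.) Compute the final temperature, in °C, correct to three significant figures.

Convert: T₁ = 896.1 K.
From PV = nRT: V₁ = nRT₁/P₁ = 3.243 L.
V constant ⇒ P ∝ T: V₂ = V₁; T₂ = T₁·(P₂/P₁) = 1347 K.

T₂ ≈ 1.07e+03 °C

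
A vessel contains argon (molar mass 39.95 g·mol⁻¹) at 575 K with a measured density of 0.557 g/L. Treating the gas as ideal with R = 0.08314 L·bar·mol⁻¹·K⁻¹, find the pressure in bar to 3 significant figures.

ρ = PM/(RT) ⇒ P = ρRT/M = (0.557 × 0.08314 × 575.0) / 39.95

P ≈ 0.667 bar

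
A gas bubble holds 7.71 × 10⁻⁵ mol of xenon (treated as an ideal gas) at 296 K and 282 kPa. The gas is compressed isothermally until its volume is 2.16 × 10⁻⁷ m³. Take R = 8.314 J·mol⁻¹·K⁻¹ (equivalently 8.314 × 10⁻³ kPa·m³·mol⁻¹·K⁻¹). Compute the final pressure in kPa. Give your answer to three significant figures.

P₂ ≈ 878 kPa

From PV = nRT: V₁ = nRT₁/P₁ = 6.728e-07 m³.
Isothermal, so P V is constant: T₂ = T₁; P₂ = P₁·(V₁/V₂) = 878.4 kPa.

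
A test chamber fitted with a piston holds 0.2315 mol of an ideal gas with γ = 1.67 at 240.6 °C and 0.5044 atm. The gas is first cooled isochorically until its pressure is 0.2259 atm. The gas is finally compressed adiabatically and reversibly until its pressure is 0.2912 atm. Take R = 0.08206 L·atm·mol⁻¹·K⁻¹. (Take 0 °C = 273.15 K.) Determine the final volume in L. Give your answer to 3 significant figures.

Convert: T₁ = 513.8 K.
From PV = nRT: V₁ = nRT₁/P₁ = 19.35 L.
Isochoric, so P/T is constant: V₂ = V₁; T₂ = T₁·(P₂/P₁) = 230.1 K.
Reversible adiabatic, γ = 1.67: T₃ = T₂·(P₃/P₂)^((γ−1)/γ) = 254.8 K; V₃ = V₂·(P₂/P₃)^(1/γ) = 16.62 L.

V₃ ≈ 16.6 L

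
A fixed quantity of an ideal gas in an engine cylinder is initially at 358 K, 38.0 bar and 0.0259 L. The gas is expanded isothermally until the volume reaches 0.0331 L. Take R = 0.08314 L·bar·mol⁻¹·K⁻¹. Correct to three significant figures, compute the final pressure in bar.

P₂ ≈ 29.7 bar

T constant ⇒ Boyle's law P V = const: T₂ = T₁; P₂ = P₁·(V₁/V₂) = 29.73 bar.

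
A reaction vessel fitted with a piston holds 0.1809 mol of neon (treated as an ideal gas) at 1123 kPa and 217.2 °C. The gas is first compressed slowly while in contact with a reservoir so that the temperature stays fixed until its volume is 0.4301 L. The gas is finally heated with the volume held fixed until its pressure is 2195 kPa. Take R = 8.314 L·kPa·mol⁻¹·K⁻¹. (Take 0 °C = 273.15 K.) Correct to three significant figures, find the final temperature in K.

Convert: T₁ = 490.3 K.
From PV = nRT: V₁ = nRT₁/P₁ = 0.6567 L.
T constant ⇒ Boyle's law P V = const: T₂ = T₁; P₂ = P₁·(V₁/V₂) = 1715 kPa.
Isochoric, so P/T is constant: V₃ = V₂; T₃ = T₂·(P₃/P₂) = 627.7 K.

T₃ ≈ 628 K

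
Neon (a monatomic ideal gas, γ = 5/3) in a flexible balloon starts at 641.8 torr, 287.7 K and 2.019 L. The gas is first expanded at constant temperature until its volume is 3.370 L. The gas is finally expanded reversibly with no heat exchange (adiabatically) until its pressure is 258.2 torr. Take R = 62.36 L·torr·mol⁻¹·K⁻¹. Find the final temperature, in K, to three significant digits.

Isothermal, so P V is constant: T₂ = T₁; P₂ = P₁·(V₁/V₂) = 384.5 torr.
Reversible adiabatic, γ = 5/3: T₃ = T₂·(P₃/P₂)^((γ−1)/γ) = 245.3 K; V₃ = V₂·(P₂/P₃)^(1/γ) = 4.280 L.

T₃ ≈ 245 K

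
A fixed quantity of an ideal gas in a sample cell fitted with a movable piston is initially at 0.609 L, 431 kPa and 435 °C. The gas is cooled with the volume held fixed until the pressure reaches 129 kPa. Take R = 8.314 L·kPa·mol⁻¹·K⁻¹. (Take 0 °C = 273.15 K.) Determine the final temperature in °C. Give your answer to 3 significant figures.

T₂ ≈ -61.2 °C

Convert: T₁ = 708.1 K.
Isochoric, so P/T is constant: V₂ = V₁; T₂ = T₁·(P₂/P₁) = 212.0 K.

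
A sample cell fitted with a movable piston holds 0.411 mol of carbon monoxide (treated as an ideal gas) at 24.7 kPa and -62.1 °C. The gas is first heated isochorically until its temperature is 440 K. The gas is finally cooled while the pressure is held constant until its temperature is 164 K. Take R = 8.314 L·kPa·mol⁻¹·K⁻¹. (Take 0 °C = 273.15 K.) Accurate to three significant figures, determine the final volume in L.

Convert: T₁ = 211.0 K.
From PV = nRT: V₁ = nRT₁/P₁ = 29.20 L.
Isochoric, so P/T is constant: V₂ = V₁; P₂ = P₁·(T₂/T₁) = 51.49 kPa.
Isobaric, so V/T is constant: P₃ = P₂; V₃ = V₂·(T₃/T₂) = 10.88 L.

V₃ ≈ 10.9 L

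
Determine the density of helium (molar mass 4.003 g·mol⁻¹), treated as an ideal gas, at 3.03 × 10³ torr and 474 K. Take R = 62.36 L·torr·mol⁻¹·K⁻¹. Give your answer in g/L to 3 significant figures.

ρ ≈ 0.410 g/L

ρ = PM/(RT) = (3.03e+03 × 4.003) / (62.36 × 474.0)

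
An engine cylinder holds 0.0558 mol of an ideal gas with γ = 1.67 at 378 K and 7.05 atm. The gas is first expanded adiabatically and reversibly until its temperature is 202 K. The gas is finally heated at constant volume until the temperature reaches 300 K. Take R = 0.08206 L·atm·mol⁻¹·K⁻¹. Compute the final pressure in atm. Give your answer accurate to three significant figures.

From PV = nRT: V₁ = nRT₁/P₁ = 0.2455 L.
Adiabatic (γ = 1.67), T V^(γ−1) and P V^γ constant: P₂ = P₁·(T₂/T₁)^(γ/(γ−1)) = 1.479 atm; V₂ = V₁·(T₁/T₂)^(1/(γ−1)) = 0.6255 L.
Isochoric, so P/T is constant: V₃ = V₂; P₃ = P₂·(T₃/T₂) = 2.196 atm.

P₃ ≈ 2.20 atm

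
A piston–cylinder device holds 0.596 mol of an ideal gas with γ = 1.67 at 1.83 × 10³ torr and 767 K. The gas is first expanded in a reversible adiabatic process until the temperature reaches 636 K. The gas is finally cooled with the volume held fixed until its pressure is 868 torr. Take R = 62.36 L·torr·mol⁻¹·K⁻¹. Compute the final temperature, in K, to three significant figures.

T₃ ≈ 481 K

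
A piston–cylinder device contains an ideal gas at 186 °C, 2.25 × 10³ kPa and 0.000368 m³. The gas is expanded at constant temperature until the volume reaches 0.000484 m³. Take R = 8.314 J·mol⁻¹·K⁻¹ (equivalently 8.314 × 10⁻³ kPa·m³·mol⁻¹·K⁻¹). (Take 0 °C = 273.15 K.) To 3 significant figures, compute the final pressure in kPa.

Convert: T₁ = 459.1 K.
Isothermal, so P V is constant: T₂ = T₁; P₂ = P₁·(V₁/V₂) = 1711 kPa.

P₂ ≈ 1.71e+03 kPa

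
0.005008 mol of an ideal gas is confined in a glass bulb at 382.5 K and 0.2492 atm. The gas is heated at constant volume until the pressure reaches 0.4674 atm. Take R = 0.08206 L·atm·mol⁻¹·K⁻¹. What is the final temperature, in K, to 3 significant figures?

T₂ ≈ 717 K

From PV = nRT: V₁ = nRT₁/P₁ = 0.6308 L.
Isochoric, so P/T is constant: V₂ = V₁; T₂ = T₁·(P₂/P₁) = 717.4 K.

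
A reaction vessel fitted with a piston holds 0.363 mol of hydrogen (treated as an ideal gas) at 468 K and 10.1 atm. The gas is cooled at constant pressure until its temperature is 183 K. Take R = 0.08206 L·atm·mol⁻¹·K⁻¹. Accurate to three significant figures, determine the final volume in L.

From PV = nRT: V₁ = nRT₁/P₁ = 1.380 L.
Isobaric, so V/T is constant: P₂ = P₁; V₂ = V₁·(T₂/T₁) = 0.5397 L.

V₂ ≈ 0.540 L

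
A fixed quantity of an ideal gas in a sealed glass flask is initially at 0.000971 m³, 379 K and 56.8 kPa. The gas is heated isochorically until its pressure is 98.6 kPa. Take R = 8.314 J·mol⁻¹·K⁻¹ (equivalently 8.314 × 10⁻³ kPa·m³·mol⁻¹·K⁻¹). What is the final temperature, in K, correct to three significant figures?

T₂ ≈ 658 K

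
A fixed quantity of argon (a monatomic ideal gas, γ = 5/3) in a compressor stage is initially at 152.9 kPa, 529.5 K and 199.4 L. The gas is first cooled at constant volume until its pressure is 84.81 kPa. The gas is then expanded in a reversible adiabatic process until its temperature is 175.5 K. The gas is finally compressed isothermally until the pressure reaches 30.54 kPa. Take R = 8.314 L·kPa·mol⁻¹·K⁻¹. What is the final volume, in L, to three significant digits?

Isochoric, so P/T is constant: V₂ = V₁; T₂ = T₁·(P₂/P₁) = 293.7 K.
Adiabatic (γ = 5/3), T V^(γ−1) and P V^γ constant: P₃ = P₂·(T₃/T₂)^(γ/(γ−1)) = 23.41 kPa; V₃ = V₂·(T₂/T₃)^(1/(γ−1)) = 431.7 L.
Isothermal, so P V is constant: T₄ = T₃; V₄ = V₃·(P₃/P₄) = 330.9 L.

V₄ ≈ 331 L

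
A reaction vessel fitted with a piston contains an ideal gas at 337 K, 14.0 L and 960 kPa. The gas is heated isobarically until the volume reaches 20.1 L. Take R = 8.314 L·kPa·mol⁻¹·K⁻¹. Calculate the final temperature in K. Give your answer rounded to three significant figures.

T₂ ≈ 484 K

Isobaric, so V/T is constant: P₂ = P₁; T₂ = T₁·(V₂/V₁) = 483.8 K.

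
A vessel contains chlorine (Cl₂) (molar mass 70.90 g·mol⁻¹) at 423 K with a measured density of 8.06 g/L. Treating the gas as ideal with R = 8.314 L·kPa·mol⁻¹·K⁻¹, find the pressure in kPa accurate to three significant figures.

ρ = PM/(RT) ⇒ P = ρRT/M = (8.06 × 8.314 × 423.0) / 70.90

P ≈ 400 kPa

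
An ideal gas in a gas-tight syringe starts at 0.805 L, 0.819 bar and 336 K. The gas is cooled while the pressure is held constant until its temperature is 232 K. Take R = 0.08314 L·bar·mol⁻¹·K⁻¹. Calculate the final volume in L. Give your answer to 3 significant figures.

V₂ ≈ 0.556 L

P constant ⇒ V ∝ T: P₂ = P₁; V₂ = V₁·(T₂/T₁) = 0.5558 L.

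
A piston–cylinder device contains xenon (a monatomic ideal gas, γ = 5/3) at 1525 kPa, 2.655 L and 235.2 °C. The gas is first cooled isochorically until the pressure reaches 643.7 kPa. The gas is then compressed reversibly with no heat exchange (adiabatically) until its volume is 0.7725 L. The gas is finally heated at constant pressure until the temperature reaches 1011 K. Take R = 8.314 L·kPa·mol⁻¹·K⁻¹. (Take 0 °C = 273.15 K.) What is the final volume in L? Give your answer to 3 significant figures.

V₄ ≈ 1.60 L

Convert: T₁ = 508.3 K.
V constant ⇒ P ∝ T: V₂ = V₁; T₂ = T₁·(P₂/P₁) = 214.6 K.
Reversible adiabatic, γ = 5/3: T₃ = T₂·(V₂/V₃)^(γ−1) = 488.7 K; P₃ = P₂·(V₂/V₃)^γ = 5038 kPa.
P constant ⇒ V ∝ T: P₄ = P₃; V₄ = V₃·(T₄/T₃) = 1.598 L.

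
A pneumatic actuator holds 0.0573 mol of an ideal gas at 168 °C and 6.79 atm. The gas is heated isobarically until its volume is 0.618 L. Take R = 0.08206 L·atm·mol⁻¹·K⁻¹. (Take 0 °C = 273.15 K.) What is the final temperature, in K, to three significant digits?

T₂ ≈ 892 K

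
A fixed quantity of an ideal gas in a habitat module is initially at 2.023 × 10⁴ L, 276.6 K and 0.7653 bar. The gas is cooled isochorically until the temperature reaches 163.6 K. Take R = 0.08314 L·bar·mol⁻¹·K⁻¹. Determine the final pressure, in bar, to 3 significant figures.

Isochoric, so P/T is constant: V₂ = V₁; P₂ = P₁·(T₂/T₁) = 0.4527 bar.

P₂ ≈ 0.453 bar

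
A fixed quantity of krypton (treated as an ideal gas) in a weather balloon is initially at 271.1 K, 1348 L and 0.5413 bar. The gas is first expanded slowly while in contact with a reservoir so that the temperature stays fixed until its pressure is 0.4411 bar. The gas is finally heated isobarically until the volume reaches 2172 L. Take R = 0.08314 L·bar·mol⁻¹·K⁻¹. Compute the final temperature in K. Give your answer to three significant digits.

Isothermal, so P V is constant: T₂ = T₁; V₂ = V₁·(P₁/P₂) = 1654 L.
P constant ⇒ V ∝ T: P₃ = P₂; T₃ = T₂·(V₃/V₂) = 356.0 K.

T₃ ≈ 356 K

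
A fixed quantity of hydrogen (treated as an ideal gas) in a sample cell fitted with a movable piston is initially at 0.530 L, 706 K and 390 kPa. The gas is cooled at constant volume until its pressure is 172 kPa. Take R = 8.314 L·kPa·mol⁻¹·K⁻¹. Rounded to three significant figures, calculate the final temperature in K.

Isochoric, so P/T is constant: V₂ = V₁; T₂ = T₁·(P₂/P₁) = 311.4 K.

T₂ ≈ 311 K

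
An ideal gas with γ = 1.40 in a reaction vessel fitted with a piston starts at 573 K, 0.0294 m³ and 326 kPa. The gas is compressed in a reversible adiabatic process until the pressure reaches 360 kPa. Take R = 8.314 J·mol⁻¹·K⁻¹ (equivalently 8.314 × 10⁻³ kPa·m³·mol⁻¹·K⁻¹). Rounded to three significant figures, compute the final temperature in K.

T₂ ≈ 589 K

Reversible adiabatic, γ = 1.40: T₂ = T₁·(P₂/P₁)^((γ−1)/γ) = 589.5 K; V₂ = V₁·(P₁/P₂)^(1/γ) = 0.02739 m³.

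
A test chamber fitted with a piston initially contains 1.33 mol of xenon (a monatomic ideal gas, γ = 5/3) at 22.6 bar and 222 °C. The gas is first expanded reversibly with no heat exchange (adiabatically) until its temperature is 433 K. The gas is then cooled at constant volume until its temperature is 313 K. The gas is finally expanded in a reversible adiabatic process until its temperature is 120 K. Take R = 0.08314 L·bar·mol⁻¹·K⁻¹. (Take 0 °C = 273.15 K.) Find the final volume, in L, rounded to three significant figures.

V₄ ≈ 12.5 L

Convert: T₁ = 495.1 K.
From PV = nRT: V₁ = nRT₁/P₁ = 2.423 L.
Reversible adiabatic, γ = 5/3: P₂ = P₁·(T₂/T₁)^(γ/(γ−1)) = 16.16 bar; V₂ = V₁·(T₁/T₂)^(1/(γ−1)) = 2.963 L.
Isochoric, so P/T is constant: V₃ = V₂; P₃ = P₂·(T₃/T₂) = 11.68 bar.
Adiabatic (γ = 5/3), T V^(γ−1) and P V^γ constant: P₄ = P₃·(T₄/T₃)^(γ/(γ−1)) = 1.063 bar; V₄ = V₃·(T₃/T₄)^(1/(γ−1)) = 12.48 L.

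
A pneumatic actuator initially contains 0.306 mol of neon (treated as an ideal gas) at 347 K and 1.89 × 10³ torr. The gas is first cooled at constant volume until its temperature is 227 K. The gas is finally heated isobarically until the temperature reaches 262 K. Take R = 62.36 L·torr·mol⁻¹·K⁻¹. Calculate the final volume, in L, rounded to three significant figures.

From PV = nRT: V₁ = nRT₁/P₁ = 3.503 L.
V constant ⇒ P ∝ T: V₂ = V₁; P₂ = P₁·(T₂/T₁) = 1236 torr.
Isobaric, so V/T is constant: P₃ = P₂; V₃ = V₂·(T₃/T₂) = 4.044 L.

V₃ ≈ 4.04 L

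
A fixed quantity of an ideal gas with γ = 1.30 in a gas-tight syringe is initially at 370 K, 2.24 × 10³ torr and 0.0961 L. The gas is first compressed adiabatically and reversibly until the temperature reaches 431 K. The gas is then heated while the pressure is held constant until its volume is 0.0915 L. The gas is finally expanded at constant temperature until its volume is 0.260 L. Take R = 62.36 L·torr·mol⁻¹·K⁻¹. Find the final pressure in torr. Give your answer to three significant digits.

P₄ ≈ 1.53e+03 torr

Reversible adiabatic, γ = 1.30: P₂ = P₁·(T₂/T₁)^(γ/(γ−1)) = 4340 torr; V₂ = V₁·(T₁/T₂)^(1/(γ−1)) = 0.05778 L.
Isobaric, so V/T is constant: P₃ = P₂; T₃ = T₂·(V₃/V₂) = 682.5 K.
Isothermal, so P V is constant: T₄ = T₃; P₄ = P₃·(V₃/V₄) = 1527 torr.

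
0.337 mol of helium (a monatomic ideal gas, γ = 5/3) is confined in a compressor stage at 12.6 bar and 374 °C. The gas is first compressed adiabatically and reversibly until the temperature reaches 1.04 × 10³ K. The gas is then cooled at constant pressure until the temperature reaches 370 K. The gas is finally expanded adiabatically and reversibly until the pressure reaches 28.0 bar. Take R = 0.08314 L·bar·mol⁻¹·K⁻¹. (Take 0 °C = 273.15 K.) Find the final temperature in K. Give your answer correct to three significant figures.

T₄ ≈ 317 K

Convert: T₁ = 647.1 K.
From PV = nRT: V₁ = nRT₁/P₁ = 1.439 L.
Adiabatic (γ = 5/3), T V^(γ−1) and P V^γ constant: P₂ = P₁·(T₂/T₁)^(γ/(γ−1)) = 41.25 bar; V₂ = V₁·(T₁/T₂)^(1/(γ−1)) = 0.7064 L.
P constant ⇒ V ∝ T: P₃ = P₂; V₃ = V₂·(T₃/T₂) = 0.2513 L.
Adiabatic (γ = 5/3), T V^(γ−1) and P V^γ constant: T₄ = T₃·(P₄/P₃)^((γ−1)/γ) = 316.9 K; V₄ = V₃·(P₃/P₄)^(1/γ) = 0.3171 L.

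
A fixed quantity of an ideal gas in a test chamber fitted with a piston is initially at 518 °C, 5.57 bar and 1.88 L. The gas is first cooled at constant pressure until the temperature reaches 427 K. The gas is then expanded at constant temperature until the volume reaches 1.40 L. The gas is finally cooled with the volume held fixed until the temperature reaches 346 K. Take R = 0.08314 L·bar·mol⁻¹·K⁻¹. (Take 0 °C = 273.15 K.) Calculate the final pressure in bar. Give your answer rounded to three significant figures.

P₄ ≈ 3.27 bar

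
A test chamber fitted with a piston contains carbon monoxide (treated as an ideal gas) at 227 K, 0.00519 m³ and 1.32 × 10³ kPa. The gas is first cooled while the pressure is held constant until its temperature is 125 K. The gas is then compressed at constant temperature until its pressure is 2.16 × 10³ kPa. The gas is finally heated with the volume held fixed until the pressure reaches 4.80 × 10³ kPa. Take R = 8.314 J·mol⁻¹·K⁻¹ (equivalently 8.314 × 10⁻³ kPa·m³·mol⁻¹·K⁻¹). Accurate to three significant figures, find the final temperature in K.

Isobaric, so V/T is constant: P₂ = P₁; V₂ = V₁·(T₂/T₁) = 0.002858 m³.
Isothermal, so P V is constant: T₃ = T₂; V₃ = V₂·(P₂/P₃) = 0.001747 m³.
Isochoric, so P/T is constant: V₄ = V₃; T₄ = T₃·(P₄/P₃) = 277.8 K.

T₄ ≈ 278 K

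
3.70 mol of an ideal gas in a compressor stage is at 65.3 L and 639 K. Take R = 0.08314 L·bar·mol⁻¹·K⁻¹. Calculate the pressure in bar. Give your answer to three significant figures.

P ≈ 3.01 bar

PV = nRT ⇒ P = nRT/V = (3.70 × 0.08314 × 639) / 65.3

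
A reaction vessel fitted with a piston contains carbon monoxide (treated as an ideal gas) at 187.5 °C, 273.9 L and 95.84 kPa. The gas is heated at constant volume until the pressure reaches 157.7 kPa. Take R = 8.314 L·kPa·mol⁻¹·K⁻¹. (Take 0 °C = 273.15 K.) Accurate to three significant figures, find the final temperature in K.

Convert: T₁ = 460.6 K.
V constant ⇒ P ∝ T: V₂ = V₁; T₂ = T₁·(P₂/P₁) = 758.0 K.

T₂ ≈ 758 K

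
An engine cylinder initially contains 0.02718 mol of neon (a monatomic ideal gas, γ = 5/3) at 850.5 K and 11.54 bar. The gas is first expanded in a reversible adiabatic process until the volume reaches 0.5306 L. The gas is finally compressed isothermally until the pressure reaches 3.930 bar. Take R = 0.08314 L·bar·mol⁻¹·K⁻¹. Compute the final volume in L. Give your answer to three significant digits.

V₃ ≈ 0.226 L

From PV = nRT: V₁ = nRT₁/P₁ = 0.1665 L.
Adiabatic (γ = 5/3), T V^(γ−1) and P V^γ constant: T₂ = T₁·(V₁/V₂)^(γ−1) = 392.8 K; P₂ = P₁·(V₁/V₂)^γ = 1.673 bar.
T constant ⇒ Boyle's law P V = const: T₃ = T₂; V₃ = V₂·(P₂/P₃) = 0.2259 L.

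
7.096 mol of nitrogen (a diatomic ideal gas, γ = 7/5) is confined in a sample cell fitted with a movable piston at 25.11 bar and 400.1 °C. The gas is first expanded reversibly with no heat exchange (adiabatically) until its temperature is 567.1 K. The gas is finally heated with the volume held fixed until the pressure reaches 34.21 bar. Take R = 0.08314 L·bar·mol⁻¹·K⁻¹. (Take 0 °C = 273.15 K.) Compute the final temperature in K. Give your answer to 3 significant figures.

T₃ ≈ 1.41e+03 K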